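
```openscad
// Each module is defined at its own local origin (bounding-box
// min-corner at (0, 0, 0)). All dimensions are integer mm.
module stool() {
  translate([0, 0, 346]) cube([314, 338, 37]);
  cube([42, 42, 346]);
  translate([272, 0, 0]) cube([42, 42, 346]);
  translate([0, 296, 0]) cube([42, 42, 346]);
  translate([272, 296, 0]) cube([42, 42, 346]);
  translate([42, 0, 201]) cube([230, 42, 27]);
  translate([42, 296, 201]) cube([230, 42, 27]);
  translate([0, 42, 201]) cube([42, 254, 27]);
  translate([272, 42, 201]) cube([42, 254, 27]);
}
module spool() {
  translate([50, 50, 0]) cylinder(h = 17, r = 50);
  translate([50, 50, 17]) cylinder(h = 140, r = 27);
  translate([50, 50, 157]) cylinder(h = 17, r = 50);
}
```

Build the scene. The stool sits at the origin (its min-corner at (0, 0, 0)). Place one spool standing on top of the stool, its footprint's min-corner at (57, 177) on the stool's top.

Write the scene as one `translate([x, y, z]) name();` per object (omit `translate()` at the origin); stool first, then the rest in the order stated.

stool();
translate([57, 177, 383]) spool();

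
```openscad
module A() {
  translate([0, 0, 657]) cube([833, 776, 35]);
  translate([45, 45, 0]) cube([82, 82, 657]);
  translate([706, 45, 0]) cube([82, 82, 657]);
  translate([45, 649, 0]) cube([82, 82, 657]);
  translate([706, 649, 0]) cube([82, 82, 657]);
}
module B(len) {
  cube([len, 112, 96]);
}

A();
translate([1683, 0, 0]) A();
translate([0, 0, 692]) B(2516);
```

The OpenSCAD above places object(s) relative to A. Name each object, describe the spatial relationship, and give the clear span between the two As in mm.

A is a table. B is a beam. A beam spans the tops of two tables. The clear span between the two tables is 850 mm.

Second table starts at x = 1683; first ends at x = 833; clear span = 1683 − 833 = 850 mm.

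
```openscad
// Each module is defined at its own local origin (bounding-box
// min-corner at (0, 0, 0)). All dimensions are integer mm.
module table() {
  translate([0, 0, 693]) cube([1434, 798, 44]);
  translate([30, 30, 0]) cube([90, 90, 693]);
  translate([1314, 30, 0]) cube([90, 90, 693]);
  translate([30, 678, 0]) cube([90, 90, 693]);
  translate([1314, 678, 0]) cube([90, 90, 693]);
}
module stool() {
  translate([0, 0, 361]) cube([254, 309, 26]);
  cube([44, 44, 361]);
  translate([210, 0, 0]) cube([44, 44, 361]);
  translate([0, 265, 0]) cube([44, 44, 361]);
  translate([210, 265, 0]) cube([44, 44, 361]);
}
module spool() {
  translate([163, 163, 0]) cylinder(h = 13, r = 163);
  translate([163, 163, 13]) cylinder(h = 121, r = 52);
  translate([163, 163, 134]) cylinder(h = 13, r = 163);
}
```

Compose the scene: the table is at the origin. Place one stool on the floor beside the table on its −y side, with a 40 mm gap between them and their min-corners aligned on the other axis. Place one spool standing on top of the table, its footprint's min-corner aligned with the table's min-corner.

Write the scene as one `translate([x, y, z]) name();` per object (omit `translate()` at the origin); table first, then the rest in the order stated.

table();
translate([0, -349, 0]) stool();
translate([0, 0, 737]) spool();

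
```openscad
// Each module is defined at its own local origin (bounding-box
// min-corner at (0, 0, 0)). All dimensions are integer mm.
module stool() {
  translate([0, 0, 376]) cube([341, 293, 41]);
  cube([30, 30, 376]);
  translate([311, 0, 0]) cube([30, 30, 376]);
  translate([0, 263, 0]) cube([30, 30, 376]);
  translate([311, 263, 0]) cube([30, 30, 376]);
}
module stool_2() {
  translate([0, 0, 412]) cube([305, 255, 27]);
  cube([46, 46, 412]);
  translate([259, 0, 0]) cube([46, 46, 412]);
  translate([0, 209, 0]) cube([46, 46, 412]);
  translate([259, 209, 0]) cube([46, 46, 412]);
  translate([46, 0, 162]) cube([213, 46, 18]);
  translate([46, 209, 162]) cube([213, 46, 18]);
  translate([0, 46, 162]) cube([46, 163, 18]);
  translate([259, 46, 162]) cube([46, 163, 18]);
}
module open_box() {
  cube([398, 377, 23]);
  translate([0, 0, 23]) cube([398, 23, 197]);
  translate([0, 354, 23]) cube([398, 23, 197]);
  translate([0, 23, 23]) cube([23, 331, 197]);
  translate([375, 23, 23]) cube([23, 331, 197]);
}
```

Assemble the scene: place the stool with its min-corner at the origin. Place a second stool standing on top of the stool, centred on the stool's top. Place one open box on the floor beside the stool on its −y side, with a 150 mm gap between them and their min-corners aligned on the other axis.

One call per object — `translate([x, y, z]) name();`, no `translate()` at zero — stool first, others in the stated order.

stool();
translate([18, 19, 417]) stool_2();
translate([0, -527, 0]) open_box();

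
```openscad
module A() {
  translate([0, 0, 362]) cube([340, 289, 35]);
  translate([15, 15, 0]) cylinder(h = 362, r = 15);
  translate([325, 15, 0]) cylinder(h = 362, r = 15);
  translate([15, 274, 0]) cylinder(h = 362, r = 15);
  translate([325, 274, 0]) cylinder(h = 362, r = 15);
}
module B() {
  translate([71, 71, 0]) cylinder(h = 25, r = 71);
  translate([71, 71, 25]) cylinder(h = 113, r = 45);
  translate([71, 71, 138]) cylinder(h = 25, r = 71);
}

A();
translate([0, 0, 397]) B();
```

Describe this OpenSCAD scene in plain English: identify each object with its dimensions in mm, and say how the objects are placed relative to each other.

A is a simple wooden stool: a rectangular seat 340 mm (x) by 289 mm (y), 35 mm thick, top face at z = 397 mm, on four round legs, each 30 mm in diameter. The legs rest on z = 0, each leg's axis is inset half a diameter from the nearest pair of seat edges (so the leg's bounding box is flush with the corner).

B is a spool: two coaxial disc flanges of radius 71 mm and thickness 25 mm, joined by a core cylinder of radius 45 mm and height 113 mm. The lower flange rests on z = 0 and the three cylinders share a vertical axis.

The spool is on top of the stool.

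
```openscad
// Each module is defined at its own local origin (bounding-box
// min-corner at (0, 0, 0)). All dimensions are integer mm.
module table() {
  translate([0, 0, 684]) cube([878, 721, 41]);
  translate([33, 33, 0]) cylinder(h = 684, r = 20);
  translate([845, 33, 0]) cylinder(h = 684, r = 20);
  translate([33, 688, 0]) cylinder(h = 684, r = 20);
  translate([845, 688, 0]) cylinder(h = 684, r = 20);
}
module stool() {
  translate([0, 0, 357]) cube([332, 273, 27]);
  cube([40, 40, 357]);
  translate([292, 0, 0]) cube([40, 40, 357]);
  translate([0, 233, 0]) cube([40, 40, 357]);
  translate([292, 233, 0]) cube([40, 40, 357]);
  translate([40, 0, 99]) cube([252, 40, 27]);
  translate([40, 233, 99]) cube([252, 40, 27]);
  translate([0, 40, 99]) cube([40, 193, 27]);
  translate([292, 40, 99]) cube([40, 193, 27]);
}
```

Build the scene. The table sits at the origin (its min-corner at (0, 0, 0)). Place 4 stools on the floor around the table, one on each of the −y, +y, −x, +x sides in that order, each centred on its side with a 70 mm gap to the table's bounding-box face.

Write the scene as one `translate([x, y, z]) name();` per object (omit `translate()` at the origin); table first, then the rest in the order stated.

table();
translate([273, -343, 0]) stool();
translate([273, 791, 0]) stool();
translate([-402, 224, 0]) stool();
translate([948, 224, 0]) stool();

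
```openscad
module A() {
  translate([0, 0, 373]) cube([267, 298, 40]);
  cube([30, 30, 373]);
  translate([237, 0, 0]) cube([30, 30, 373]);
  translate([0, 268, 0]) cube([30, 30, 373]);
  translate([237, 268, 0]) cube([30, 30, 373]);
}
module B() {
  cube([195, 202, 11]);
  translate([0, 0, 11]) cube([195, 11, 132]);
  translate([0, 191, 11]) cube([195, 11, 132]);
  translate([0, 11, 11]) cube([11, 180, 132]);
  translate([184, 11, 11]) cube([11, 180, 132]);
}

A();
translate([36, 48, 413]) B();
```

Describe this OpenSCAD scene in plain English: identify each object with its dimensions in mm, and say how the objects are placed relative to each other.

A is a simple wooden stool: a rectangular seat 267 mm (x) by 298 mm (y), 40 mm thick, top face at z = 413 mm, on four square legs, each 30×30 mm in cross-section. The legs rest on z = 0, each flush with a corner of the seat.

B is an open storage box with external size 195×202×143 mm and wall thickness 11 mm (the base is also 11 mm thick). The base covers the whole footprint; the four walls stand on the base, with the y-facing walls full-width and the x-facing walls fitting between their inner faces.

The open box is on top of the stool, centred.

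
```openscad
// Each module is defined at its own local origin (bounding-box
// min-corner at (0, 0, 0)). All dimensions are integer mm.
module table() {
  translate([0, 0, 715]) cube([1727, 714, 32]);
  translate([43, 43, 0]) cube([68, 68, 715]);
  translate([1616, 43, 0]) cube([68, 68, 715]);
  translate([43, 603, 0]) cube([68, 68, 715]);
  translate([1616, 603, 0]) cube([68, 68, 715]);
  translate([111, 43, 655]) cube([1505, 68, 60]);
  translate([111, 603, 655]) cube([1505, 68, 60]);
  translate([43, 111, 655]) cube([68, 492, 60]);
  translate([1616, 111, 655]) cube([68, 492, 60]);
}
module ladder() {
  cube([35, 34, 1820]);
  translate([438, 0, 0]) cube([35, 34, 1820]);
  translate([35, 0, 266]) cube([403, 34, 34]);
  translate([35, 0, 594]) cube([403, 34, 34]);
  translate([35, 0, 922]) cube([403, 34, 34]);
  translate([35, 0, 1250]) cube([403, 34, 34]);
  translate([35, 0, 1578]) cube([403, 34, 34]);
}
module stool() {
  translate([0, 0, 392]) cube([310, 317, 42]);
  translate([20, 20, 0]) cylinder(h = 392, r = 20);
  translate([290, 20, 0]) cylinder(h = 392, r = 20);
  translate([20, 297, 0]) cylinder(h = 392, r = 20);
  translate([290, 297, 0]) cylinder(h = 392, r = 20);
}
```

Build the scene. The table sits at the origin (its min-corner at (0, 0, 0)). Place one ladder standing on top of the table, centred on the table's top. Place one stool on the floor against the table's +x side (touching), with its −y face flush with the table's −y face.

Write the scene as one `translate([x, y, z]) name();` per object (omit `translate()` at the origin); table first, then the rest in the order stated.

table();
translate([627, 340, 747]) ladder();
translate([1727, 0, 0]) stool();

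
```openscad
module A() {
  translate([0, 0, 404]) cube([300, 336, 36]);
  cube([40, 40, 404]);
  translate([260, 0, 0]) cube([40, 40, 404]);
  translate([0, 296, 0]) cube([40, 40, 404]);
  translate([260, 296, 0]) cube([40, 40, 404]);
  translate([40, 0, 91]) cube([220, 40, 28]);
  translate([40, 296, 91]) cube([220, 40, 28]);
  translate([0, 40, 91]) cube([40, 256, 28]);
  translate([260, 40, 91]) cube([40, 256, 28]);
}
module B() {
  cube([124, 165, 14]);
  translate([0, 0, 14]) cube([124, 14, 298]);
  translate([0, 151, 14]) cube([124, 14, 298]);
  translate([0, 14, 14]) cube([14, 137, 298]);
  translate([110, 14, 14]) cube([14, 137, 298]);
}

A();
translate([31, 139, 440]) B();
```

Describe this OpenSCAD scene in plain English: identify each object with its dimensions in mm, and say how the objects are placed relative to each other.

A is a simple wooden stool: a rectangular seat 300 mm (x) by 336 mm (y), 36 mm thick, top face at z = 440 mm, on four square legs, each 40×40 mm in cross-section. The legs rest on z = 0, each flush with a corner of the seat. Four stretchers, 40 mm wide and 28 mm tall, connect adjacent legs with their undersides at z = 91 mm, each running between the inner faces of the legs it joins and aligned with the legs' outer faces on the other axis.

B is an open storage box with external size 124×165×312 mm and wall thickness 14 mm (the base is also 14 mm thick). The base covers the whole footprint; the four walls stand on the base, with the y-facing walls full-width and the x-facing walls fitting between their inner faces.

The open box is on top of the stool.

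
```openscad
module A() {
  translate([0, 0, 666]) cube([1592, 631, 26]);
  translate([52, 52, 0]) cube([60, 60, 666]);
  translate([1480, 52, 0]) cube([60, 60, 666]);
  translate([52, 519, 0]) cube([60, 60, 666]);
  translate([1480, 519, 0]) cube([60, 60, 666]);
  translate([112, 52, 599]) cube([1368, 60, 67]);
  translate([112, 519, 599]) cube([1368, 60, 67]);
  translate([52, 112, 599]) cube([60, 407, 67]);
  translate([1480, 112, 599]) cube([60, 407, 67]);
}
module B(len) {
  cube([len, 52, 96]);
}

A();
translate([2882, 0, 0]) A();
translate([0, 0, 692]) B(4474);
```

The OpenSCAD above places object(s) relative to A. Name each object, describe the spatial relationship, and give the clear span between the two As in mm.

A is a table. B is a beam. A beam spans the tops of two tables. The clear span between the two tables is 1290 mm.

Second table starts at x = 2882; first ends at x = 1592; clear span = 2882 − 1592 = 1290 mm.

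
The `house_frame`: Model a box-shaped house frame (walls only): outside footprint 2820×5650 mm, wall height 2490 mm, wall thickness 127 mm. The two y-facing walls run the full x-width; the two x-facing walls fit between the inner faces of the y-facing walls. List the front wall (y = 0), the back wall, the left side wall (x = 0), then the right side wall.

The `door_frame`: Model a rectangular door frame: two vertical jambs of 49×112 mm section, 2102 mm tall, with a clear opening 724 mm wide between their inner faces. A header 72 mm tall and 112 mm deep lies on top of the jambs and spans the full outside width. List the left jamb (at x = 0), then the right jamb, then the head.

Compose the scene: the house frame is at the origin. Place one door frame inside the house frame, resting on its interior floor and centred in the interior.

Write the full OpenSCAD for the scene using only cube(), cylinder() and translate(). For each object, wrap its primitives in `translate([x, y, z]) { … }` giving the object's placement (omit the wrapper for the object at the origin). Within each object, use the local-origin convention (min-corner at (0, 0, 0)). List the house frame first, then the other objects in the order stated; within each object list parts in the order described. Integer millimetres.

cube([2820, 127, 2490]);
translate([0, 5523, 0]) cube([2820, 127, 2490]);
translate([0, 127, 0]) cube([127, 5396, 2490]);
translate([2693, 127, 0]) cube([127, 5396, 2490]);
translate([999, 2769, 0]) {
  cube([49, 112, 2102]);
  translate([773, 0, 0]) cube([49, 112, 2102]);
  translate([0, 0, 2102]) cube([822, 112, 72]);
}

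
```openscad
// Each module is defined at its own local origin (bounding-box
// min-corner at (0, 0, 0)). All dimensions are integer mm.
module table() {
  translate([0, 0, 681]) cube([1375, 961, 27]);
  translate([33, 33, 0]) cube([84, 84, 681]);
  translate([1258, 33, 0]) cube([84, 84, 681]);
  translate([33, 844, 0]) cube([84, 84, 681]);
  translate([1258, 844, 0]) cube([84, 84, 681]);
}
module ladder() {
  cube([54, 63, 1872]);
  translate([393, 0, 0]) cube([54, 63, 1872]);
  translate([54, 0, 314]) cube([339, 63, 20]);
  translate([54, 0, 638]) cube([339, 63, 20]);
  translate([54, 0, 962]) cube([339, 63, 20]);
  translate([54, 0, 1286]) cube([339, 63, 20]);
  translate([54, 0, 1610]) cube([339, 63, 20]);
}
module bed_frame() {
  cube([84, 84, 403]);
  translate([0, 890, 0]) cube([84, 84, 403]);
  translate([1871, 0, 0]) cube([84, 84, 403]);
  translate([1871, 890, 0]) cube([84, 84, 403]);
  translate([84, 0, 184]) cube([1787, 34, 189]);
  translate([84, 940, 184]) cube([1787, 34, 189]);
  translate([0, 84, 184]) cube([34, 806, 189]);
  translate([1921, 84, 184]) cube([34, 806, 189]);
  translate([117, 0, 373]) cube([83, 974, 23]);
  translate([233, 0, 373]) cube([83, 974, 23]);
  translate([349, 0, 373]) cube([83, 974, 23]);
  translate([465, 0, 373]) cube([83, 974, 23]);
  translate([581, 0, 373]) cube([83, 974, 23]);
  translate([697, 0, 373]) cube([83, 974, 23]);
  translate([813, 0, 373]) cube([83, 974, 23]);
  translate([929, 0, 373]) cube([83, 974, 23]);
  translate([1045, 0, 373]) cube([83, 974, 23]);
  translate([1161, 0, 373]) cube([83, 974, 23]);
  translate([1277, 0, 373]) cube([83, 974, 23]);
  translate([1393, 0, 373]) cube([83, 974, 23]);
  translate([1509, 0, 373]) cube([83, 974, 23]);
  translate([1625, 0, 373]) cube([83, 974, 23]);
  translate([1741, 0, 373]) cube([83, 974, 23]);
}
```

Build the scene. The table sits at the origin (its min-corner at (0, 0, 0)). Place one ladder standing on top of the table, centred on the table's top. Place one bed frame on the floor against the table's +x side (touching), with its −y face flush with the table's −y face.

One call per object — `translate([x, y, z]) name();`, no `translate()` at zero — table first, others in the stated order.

table();
translate([464, 449, 708]) ladder();
translate([1375, 0, 0]) bed_frame();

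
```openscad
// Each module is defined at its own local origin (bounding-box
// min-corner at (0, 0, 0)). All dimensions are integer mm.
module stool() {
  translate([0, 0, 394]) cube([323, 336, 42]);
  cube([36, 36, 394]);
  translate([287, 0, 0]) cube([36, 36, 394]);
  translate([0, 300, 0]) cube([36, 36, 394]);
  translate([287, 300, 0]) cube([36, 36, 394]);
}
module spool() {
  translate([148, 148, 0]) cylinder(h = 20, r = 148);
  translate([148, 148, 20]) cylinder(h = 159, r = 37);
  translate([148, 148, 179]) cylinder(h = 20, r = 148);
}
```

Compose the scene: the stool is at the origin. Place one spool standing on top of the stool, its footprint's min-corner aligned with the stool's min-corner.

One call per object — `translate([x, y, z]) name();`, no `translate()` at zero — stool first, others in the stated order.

stool();
translate([0, 0, 436]) spool();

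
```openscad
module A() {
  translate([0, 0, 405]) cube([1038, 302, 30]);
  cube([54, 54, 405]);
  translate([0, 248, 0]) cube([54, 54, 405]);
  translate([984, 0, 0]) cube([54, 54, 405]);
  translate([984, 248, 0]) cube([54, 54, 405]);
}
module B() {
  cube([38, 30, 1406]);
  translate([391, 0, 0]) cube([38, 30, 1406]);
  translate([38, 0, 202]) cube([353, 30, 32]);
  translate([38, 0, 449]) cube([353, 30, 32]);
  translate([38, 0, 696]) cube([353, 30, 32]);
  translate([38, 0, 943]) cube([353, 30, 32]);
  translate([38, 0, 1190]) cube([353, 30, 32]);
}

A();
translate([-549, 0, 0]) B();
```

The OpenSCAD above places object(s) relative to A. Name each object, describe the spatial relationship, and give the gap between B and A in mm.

The ladder's nearest face is 120 mm from the bench's −x face.

A is a bench. B is a ladder. The ladder is on the floor beside the bench on its −x side. The gap between the ladder and the bench is 120 mm.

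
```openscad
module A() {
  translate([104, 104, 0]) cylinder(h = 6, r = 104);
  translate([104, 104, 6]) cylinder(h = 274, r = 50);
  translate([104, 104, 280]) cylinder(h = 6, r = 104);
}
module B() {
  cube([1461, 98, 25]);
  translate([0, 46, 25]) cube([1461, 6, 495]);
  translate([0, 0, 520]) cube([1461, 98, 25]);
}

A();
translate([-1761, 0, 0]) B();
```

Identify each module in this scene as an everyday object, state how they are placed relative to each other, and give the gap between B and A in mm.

The I-beam's nearest face is 300 mm from the spool's −x face.

A is a spool. B is an I-beam. The I-beam is on the floor beside the spool on its −x side. The gap between the I-beam and the spool is 300 mm.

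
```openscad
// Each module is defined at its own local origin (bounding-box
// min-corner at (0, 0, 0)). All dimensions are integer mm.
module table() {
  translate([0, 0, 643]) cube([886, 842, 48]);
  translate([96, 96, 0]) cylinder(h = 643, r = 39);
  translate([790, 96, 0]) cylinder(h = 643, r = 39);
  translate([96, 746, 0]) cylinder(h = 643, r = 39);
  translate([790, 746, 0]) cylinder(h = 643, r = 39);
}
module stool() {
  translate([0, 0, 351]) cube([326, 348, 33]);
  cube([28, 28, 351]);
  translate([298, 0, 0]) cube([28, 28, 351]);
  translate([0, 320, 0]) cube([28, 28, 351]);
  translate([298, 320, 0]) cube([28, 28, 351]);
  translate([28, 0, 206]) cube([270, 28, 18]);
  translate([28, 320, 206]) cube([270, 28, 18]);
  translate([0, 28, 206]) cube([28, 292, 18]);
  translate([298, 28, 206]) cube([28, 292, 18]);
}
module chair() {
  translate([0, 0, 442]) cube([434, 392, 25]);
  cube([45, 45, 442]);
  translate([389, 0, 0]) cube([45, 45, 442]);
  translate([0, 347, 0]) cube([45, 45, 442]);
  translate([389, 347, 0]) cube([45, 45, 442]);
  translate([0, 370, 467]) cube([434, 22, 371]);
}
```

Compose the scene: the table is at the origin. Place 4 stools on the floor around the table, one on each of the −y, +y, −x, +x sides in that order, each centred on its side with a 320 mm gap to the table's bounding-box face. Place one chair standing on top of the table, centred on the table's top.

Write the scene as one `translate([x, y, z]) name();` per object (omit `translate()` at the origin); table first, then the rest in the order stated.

table();
translate([280, -668, 0]) stool();
translate([280, 1162, 0]) stool();
translate([-646, 247, 0]) stool();
translate([1206, 247, 0]) stool();
translate([226, 225, 691]) chair();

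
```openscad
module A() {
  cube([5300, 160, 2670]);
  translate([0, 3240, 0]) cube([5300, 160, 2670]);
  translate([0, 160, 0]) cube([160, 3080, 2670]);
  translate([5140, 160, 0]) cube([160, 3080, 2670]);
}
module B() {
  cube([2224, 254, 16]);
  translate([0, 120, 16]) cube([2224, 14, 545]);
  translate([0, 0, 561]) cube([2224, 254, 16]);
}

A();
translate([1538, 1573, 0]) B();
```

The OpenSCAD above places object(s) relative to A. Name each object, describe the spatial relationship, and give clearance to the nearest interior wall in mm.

A is a house frame. B is an I-beam. The I-beam sits inside the house frame, centred. The clearance to the nearest interior wall is 1378 mm.

Clearances: x = 1378, y = 1413; minimum 1378 mm.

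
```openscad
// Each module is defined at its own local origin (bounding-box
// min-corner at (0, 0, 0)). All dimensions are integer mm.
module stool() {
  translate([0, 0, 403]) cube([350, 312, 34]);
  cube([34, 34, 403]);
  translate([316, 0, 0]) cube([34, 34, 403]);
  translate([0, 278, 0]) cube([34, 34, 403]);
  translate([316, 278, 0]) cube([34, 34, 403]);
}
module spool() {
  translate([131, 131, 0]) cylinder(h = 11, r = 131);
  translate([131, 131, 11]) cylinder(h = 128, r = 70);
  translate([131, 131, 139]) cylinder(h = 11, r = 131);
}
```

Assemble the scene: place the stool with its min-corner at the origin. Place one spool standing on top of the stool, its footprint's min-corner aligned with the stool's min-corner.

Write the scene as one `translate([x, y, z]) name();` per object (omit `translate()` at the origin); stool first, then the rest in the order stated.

stool();
translate([0, 0, 437]) spool();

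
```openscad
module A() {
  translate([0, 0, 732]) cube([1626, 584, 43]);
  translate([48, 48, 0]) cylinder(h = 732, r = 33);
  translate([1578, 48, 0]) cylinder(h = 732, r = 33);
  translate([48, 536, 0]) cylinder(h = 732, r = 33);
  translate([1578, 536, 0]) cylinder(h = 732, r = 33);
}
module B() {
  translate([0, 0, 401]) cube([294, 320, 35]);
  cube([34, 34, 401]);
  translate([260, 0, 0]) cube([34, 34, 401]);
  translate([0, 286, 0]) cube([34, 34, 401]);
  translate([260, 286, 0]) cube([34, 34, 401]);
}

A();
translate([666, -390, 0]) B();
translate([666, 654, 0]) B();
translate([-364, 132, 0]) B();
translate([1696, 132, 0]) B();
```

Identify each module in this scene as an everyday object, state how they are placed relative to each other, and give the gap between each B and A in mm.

A is a table. B is a stool. Four stools sit around the table at the −y, +y, −x, +x sides. The gap between each stool and the table is 70 mm.

Each stool's nearest face is 70 mm from the table's bounding box.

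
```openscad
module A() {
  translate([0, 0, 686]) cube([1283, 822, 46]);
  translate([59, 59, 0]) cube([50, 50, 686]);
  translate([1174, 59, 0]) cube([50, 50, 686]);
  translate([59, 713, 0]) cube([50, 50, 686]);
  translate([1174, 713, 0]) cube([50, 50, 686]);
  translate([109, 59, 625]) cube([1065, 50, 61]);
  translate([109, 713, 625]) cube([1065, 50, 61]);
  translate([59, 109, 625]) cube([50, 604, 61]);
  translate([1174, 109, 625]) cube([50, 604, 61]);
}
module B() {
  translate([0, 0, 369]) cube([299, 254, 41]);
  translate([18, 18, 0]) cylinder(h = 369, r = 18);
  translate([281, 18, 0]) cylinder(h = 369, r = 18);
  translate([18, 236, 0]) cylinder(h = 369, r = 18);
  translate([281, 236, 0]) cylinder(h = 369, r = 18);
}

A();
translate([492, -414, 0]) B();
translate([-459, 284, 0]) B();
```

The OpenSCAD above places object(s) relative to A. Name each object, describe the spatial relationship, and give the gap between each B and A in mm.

A is a table. B is a stool. Two stools sit around the table at the −y, −x sides. The gap between each stool and the table is 160 mm.

Each stool's nearest face is 160 mm from the table's bounding box.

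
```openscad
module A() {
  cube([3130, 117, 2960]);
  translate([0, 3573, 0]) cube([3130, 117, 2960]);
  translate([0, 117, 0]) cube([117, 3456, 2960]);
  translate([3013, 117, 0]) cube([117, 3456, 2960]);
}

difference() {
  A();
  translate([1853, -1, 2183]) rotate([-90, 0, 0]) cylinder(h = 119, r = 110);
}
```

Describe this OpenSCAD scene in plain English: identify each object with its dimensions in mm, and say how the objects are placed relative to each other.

A is a box-shaped house frame (walls only): outside footprint 3130×3690 mm, wall height 2960 mm, wall thickness 117 mm. The two y-facing walls run the full x-width; the two x-facing walls fit between the inner faces of the y-facing walls.

The house frame has a circular hole of radius 110 mm through its front wall, centred at (x = 1853, z = 2183).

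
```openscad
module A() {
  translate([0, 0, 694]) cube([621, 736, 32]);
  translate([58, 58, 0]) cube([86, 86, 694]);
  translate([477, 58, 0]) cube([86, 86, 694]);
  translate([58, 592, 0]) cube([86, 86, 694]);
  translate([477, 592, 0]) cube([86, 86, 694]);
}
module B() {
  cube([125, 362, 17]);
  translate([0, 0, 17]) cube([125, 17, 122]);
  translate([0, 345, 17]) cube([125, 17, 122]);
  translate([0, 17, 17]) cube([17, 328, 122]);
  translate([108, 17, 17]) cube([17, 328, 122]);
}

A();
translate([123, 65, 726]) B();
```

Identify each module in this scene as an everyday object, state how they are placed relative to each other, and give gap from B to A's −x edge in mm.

The open box's min-x is at 123; the table's min-x is 0; gap = 123 mm.

A is a table. B is an open box. The open box is on top of the table. The gap from the open box to the table's −x edge is 123 mm.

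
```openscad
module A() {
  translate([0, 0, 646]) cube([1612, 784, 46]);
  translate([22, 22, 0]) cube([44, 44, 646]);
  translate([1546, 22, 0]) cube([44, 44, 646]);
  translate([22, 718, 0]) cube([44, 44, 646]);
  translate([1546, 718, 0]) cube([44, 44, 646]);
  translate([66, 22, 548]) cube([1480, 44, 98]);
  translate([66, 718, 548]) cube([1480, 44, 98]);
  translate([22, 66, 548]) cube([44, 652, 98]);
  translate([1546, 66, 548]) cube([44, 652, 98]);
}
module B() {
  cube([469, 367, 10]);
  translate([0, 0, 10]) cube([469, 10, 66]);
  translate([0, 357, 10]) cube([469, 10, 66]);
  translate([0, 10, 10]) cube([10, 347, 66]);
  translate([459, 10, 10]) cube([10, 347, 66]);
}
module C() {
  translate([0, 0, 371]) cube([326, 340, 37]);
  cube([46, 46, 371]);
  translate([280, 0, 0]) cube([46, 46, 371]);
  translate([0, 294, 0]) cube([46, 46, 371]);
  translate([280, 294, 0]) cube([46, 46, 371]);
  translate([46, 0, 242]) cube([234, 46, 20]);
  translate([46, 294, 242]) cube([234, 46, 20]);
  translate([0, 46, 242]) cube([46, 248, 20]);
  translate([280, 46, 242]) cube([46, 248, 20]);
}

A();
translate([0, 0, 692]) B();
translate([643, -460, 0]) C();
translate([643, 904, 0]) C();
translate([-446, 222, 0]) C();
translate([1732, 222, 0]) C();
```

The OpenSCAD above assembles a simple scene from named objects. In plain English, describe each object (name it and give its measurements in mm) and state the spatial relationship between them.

A is a rectangular dining table. The top is 1612×784×46 mm with its upper surface at z = 692 mm. It stands on four 44×44 mm square legs, each inset 22 mm from the nearest pair of top edges, running from the floor to the underside of the top. Four apron rails, 44 mm thick and 98 mm tall, run between adjacent legs with their top edges flush with the underside of the top and their outer faces flush with the legs' outer faces.

B is an open-topped rectangular box: outside dimensions 469×367×76 mm, with a uniform wall and base thickness of 10 mm. The base is a full 469×367 slab on the floor; four walls sit on top of the base. The front and back walls (the −y and +y sides) span the full width; the two side walls fit between them.

C is a four-legged stool. The seat is 326×340 mm, 37 mm thick, top at z = 408 mm. It stands on four square legs, each 46×46 mm in cross-section, from z = 0 to the seat underside, each flush with a corner of the seat. Four stretchers, 46 mm wide and 20 mm tall, connect adjacent legs with their undersides at z = 242 mm, each running between the inner faces of the legs it joins and aligned with the legs' outer faces on the other axis.

The open box is on top of the table. Four stools sit around the table at the −y, +y, −x, +x sides.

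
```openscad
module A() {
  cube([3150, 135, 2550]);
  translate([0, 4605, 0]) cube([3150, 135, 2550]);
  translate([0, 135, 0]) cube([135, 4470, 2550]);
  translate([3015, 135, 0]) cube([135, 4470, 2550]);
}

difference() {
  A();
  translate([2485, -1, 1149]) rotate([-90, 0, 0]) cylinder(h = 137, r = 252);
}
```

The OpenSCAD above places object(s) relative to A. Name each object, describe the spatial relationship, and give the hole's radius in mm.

A is a house frame. The house frame has a circular hole through its front wall. The hole's radius is 252 mm.

The subtracted cylinder has r = 252 mm.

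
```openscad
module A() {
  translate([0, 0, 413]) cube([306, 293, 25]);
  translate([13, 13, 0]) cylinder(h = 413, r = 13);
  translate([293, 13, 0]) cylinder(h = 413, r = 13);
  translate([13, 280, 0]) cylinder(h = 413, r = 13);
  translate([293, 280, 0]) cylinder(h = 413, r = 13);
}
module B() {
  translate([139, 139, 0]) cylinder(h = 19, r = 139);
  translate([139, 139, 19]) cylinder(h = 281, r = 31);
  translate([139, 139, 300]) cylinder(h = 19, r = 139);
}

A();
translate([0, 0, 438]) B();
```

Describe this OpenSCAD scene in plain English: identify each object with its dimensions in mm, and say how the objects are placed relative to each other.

A is a simple wooden stool: a rectangular seat 306 mm (x) by 293 mm (y), 25 mm thick, top face at z = 438 mm, on four round legs, each 26 mm in diameter. The legs rest on z = 0, each leg's axis is inset half a diameter from the nearest pair of seat edges (so the leg's bounding box is flush with the corner).

B is a spool: two coaxial disc flanges of radius 139 mm and thickness 19 mm, joined by a core cylinder of radius 31 mm and height 281 mm. The lower flange rests on z = 0 and the three cylinders share a vertical axis.

The spool is on top of the stool.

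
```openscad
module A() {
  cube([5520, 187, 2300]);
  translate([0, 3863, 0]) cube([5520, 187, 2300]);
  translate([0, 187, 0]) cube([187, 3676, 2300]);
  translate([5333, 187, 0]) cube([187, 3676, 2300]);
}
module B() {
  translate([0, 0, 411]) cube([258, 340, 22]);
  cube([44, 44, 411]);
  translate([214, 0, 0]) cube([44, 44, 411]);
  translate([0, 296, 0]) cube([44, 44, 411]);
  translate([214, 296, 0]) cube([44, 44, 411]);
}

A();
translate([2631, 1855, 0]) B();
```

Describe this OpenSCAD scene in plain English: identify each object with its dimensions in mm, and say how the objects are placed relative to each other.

A is the wall frame of a small rectangular building: four walls, each 2300 mm tall and 187 mm thick, enclosing a footprint 5520 mm (x) by 4050 mm (y) outside-to-outside, with no floor or roof. The front and back walls (the −y and +y sides) span the full width; the two side walls fit between them.

B is a simple wooden stool: a rectangular seat 258 mm (x) by 340 mm (y), 22 mm thick, top face at z = 433 mm, on four square legs, each 44×44 mm in cross-section. The legs rest on z = 0, each flush with a corner of the seat.

The stool sits inside the house frame, centred.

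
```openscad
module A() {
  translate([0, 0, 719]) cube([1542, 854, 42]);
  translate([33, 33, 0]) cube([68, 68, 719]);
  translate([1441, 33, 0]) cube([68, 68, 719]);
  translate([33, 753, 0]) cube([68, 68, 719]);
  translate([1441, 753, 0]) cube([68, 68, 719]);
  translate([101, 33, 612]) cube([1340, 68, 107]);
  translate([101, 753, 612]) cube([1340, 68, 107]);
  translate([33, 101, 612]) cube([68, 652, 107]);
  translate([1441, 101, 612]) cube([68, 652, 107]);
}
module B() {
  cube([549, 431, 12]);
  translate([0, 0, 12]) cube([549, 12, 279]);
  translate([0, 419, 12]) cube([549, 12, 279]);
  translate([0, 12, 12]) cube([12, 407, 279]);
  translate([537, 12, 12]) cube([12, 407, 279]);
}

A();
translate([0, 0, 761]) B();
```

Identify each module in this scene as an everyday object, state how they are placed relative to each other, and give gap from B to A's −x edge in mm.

The open box's min-x is at 0; the table's min-x is 0; gap = 0 mm.

A is a table. B is an open box. The open box is on top of the table. The gap from the open box to the table's −x edge is 0 mm.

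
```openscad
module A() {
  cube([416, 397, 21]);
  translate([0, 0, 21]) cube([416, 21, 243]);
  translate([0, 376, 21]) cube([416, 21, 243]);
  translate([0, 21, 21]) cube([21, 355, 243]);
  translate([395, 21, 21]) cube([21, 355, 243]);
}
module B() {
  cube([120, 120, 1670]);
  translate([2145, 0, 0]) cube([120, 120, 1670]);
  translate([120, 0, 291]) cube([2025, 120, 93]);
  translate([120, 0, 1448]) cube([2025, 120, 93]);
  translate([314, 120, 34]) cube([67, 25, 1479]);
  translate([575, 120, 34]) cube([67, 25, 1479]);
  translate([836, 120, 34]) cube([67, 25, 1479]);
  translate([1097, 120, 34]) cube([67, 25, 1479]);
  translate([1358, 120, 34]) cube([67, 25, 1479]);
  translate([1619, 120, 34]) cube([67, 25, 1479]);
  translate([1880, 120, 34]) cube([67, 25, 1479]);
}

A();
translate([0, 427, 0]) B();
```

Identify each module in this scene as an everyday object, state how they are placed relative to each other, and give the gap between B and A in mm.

A is an open box. B is a fence section. The fence section is on the floor beside the open box on its +y side. The gap between the fence section and the open box is 30 mm.

The fence section's nearest face is 30 mm from the open box's +y face.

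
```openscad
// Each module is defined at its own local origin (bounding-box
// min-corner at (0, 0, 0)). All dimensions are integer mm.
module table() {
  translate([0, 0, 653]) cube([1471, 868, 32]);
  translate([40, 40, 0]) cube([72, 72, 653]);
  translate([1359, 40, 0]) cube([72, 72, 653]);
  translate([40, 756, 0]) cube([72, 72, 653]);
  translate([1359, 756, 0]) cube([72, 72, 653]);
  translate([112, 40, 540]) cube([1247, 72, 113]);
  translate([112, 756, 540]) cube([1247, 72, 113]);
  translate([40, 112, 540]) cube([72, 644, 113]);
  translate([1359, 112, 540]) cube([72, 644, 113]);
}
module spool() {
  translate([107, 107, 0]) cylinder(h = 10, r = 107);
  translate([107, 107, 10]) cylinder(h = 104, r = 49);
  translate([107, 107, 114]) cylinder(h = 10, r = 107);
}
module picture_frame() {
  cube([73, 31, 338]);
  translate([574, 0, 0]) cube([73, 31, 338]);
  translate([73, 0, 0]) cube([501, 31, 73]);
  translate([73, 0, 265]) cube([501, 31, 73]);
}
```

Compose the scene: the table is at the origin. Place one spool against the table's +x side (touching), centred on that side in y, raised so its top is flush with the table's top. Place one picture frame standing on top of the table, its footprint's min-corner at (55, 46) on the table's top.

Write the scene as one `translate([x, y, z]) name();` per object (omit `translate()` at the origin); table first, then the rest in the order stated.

table();
translate([1471, 327, 561]) spool();
translate([55, 46, 685]) picture_frame();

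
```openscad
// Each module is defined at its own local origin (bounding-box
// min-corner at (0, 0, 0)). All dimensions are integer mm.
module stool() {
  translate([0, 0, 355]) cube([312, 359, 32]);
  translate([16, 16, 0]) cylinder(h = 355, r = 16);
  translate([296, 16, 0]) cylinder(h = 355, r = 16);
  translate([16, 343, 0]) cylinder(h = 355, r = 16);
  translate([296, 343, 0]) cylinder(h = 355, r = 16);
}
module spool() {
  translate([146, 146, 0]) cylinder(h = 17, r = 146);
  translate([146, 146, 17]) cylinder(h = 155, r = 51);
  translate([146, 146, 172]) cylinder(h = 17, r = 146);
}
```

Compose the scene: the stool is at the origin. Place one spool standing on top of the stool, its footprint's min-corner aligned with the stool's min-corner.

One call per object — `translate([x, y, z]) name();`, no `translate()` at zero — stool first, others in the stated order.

stool();
translate([0, 0, 387]) spool();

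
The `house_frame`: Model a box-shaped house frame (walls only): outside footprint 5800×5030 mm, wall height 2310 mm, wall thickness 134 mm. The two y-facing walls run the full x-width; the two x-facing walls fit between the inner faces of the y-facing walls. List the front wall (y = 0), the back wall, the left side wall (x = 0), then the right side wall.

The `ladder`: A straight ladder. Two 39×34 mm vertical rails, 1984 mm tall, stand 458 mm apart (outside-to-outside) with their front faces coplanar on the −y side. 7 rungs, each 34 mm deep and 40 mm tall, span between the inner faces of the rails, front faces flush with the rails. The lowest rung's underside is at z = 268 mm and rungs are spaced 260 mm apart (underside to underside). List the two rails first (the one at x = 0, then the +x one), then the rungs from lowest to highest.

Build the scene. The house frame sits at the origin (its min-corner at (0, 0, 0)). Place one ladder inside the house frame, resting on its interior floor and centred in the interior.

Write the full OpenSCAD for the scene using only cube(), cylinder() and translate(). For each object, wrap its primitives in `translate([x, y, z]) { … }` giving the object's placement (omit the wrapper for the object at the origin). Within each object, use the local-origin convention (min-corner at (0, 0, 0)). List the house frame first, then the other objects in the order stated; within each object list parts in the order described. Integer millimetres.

cube([5800, 134, 2310]);
translate([0, 4896, 0]) cube([5800, 134, 2310]);
translate([0, 134, 0]) cube([134, 4762, 2310]);
translate([5666, 134, 0]) cube([134, 4762, 2310]);
translate([2671, 2498, 0]) {
  cube([39, 34, 1984]);
  translate([419, 0, 0]) cube([39, 34, 1984]);
  translate([39, 0, 268]) cube([380, 34, 40]);
  translate([39, 0, 528]) cube([380, 34, 40]);
  translate([39, 0, 788]) cube([380, 34, 40]);
  translate([39, 0, 1048]) cube([380, 34, 40]);
  translate([39, 0, 1308]) cube([380, 34, 40]);
  translate([39, 0, 1568]) cube([380, 34, 40]);
  translate([39, 0, 1828]) cube([380, 34, 40]);
}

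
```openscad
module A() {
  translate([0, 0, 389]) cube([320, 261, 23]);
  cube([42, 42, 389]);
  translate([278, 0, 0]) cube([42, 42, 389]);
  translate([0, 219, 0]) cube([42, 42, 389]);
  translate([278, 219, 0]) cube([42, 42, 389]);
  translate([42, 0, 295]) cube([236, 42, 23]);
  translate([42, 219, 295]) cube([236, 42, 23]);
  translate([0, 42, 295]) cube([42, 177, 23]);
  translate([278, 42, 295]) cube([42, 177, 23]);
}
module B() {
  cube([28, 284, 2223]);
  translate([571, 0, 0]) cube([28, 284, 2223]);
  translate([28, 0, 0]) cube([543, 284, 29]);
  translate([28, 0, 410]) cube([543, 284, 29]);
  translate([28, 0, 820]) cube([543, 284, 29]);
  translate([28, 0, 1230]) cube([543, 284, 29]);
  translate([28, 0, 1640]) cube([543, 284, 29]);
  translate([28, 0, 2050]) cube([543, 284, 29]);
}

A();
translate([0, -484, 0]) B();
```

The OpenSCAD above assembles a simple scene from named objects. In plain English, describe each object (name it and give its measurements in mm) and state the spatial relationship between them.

A is a four-legged stool. The seat is a 320×261×23 mm slab whose top surface is at z = 412 mm; four square legs, each 42×42 mm in cross-section, run from the floor (z = 0) to the underside of the seat, each flush with a corner of the seat. Four stretchers, 42 mm wide and 23 mm tall, connect adjacent legs with their undersides at z = 295 mm, each running between the inner faces of the legs it joins and aligned with the legs' outer faces on the other axis.

B is an open bookshelf. Two side panels, each 28 mm thick, 284 mm deep and 2223 mm tall, stand 599 mm apart (outside-to-outside). Between them sit 6 shelves, each 29 mm thick and 284 mm deep, spanning the full gap between the sides. The bottom shelf rests on the floor (its underside at z = 0) and the clear gap between one shelf's top and the next shelf's underside is 381 mm.

The bookshelf is on the floor beside the stool on its −y side.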